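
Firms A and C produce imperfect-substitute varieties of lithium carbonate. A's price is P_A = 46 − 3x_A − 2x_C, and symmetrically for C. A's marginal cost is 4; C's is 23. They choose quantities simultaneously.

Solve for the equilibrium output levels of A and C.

6.4375, 1.6875

Firm A's profit: π = x_A(46 − 3x_A − 2x_C) − 4x_A.
∂π/∂x_A = 42 − 6x_A − 2x_C = 0 ⇒ x_A = 7 − (1/3)x_C.
Similarly x_C = 23/6 − (1/3)x_A.
Plugging x_C into A's best response: x_A = 7 − (1/3)(23/6 − (1/3)x_A) ⇒ (8/9)x_A = 103/18, so x_A = 6.4375.
Then x_C = 23/6 − (1/3)·6.4375 = 1.6875.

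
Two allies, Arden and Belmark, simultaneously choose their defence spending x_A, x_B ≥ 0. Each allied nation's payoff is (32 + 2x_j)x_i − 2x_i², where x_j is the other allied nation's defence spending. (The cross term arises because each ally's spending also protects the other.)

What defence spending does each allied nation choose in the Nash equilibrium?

16

Arden's payoff is (32 + 2x_B)x_A − 2x_A².
∂π/∂x_A = 32 + 2x_B − 4x_A = 0, so x_A = 8 + 0.5x_B.
The game is symmetric, so in equilibrium x_B = x_A: the reaction function gives 0.5x_A = 8, hence x_A = 16.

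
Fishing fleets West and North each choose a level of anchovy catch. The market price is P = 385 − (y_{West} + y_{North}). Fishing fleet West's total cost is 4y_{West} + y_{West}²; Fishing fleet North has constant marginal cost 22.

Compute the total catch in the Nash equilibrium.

Fishing fleet West's profit: π = y_{West}(385 − (y_{West} + y_{North})) − 4y_{West} − y_{West}².
∂π/∂y_{West} = 381 − 4y_{West} − y_{North} = 0, so y_{West} = 95.25 − 0.25y_{North}.
For North: ∂π/∂y_{North} = 363 − 2y_{North} − y_{West} = 0 ⇒ y_{North} = 181.5 − 0.5y_{West}.
Substituting the second reaction function into the first: y_{West} = 95.25 − 0.25(181.5 − 0.5y_{West}), which gives 0.875y_{West} = 49.875 ⇒ y_{West} = 57.
Then y_{North} = 181.5 − 0.5·57 = 153.
Total catch: 57 + 153 = 210.

210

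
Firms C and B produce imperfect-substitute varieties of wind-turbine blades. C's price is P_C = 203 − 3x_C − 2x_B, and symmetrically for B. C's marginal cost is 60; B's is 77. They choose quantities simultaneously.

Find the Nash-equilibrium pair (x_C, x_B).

18.9375, 14.6875

Firm C's profit: π = x_C(203 − 3x_C − 2x_B) − 60x_C.
∂π/∂x_C = 143 − 6x_C − 2x_B = 0 ⇒ x_C = 143/6 − (1/3)x_B.
Similarly x_B = 21 − (1/3)x_C.
Solving the two reaction functions simultaneously: (1 − (−1/3)(−1/3))x_C = 143/6 − (1/3)·21, so (8/9)x_C = 101/6 and x_C = 18.9375.
Then x_B = 21 − (1/3)·18.9375 = 14.6875.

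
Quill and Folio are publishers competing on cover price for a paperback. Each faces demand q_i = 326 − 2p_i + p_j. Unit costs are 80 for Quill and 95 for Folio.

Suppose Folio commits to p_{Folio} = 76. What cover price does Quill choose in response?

140.5

Quill's profit: π = (p_{Quill} − 80)(326 − 2p_{Quill} + p_{Folio}).
∂π/∂p_{Quill} = 486 − 4p_{Quill} + p_{Folio} = 0 ⇒ p_{Quill} = 121.5 + 0.25p_{Folio}.
At p_{Folio} = 76: p_{Quill} = 121.5 + 0.25·76 = 140.5.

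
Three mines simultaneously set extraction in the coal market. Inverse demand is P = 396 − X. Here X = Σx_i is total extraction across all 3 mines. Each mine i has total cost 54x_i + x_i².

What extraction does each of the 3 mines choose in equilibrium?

A representative mine's profit is π_i = x_i(396 − X) − 54x_i − x_i², with X = x_i + Σ_{j≠i} x_j.
First-order condition: 342 − 4x_i − Σ_{j≠i} x_j = 0.
With identical mines, set every x_j = x: then 342 − 4x − 2x = 0, i.e. x = 342/6 = 57.

57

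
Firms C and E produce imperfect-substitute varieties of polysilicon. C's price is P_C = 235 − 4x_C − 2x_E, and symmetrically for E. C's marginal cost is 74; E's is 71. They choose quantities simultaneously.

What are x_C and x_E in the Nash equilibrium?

Firm C's profit: π = x_C(235 − 4x_C − 2x_E) − 74x_C.
∂π/∂x_C = 161 − 8x_C − 2x_E = 0 ⇒ x_C = 20.125 − 0.25x_E.
Similarly x_E = 20.5 − 0.25x_C.
Solving the two reaction functions simultaneously: (1 − (−0.25)(−0.25))x_C = 20.125 − 0.25·20.5, so 0.9375x_C = 15 and x_C = 16.
Then x_E = 20.5 − 0.25·16 = 16.5.

16, 16.5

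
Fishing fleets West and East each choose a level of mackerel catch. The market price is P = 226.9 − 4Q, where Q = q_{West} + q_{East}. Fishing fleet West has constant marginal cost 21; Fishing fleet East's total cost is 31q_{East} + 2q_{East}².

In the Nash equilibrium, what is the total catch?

30.385

Fishing fleet West's profit: π = q_{West}(226.9 − 4(q_{West} + q_{East})) − 21q_{West}.
∂π/∂q_{West} = 205.9 − 8q_{West} − 4q_{East} = 0, so q_{West} = 25.7375 − 0.5q_{East}.
For East: ∂π/∂q_{East} = 195.9 − 12q_{East} − 4q_{West} = 0 ⇒ q_{East} = 16.325 − (1/3)q_{West}.
Substituting the second reaction function into the first: q_{West} = 25.7375 − 0.5(16.325 − (1/3)q_{West}), which gives (5/6)q_{West} = 17.575 ⇒ q_{West} = 21.09.
Then q_{East} = 16.325 − (1/3)·21.09 = 9.295.
Total catch: 21.09 + 9.295 = 30.385.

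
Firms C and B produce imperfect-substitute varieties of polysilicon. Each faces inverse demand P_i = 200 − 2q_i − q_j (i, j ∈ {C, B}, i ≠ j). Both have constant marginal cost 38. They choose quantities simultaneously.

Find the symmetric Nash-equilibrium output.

32.4

Firm C's profit: π = q_C(200 − 2q_C − q_B) − 38q_C.
∂π/∂q_C = 162 − 4q_C − q_B = 0 ⇒ q_C = 40.5 − 0.25q_B.
The game is symmetric, so in equilibrium q_B = q_C: the reaction function gives 1.25q_C = 40.5, hence q_C = 32.4.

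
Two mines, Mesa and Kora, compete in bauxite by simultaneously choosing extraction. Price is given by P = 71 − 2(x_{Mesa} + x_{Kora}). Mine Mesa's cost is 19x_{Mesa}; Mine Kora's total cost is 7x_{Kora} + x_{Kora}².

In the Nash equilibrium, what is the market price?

Mine Mesa's profit: π = x_{Mesa}(71 − 2(x_{Mesa} + x_{Kora})) − 19x_{Mesa}.
∂π/∂x_{Mesa} = 52 − 4x_{Mesa} − 2x_{Kora} = 0, so x_{Mesa} = 13 − 0.5x_{Kora}.
For Kora: ∂π/∂x_{Kora} = 64 − 6x_{Kora} − 2x_{Mesa} = 0 ⇒ x_{Kora} = 32/3 − (1/3)x_{Mesa}.
Solving the two reaction functions simultaneously: (1 − (−0.5)(−1/3))x_{Mesa} = 13 − 0.5·(32/3), so (5/6)x_{Mesa} = 23/3 and x_{Mesa} = 9.2.
Then x_{Kora} = 32/3 − (1/3)·9.2 = 7.6.
Equilibrium price: P = 71 − 2·16.8 = 37.4.

37.4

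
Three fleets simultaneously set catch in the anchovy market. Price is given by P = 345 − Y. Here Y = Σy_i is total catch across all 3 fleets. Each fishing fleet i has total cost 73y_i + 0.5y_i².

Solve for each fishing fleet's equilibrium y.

A representative fishing fleet's profit is π_i = y_i(345 − Y) − 73y_i − 0.5y_i², with Y = y_i + Σ_{j≠i} y_j.
First-order condition: 272 − 3y_i − Σ_{j≠i} y_j = 0.
Imposing symmetry (y_j = y for all j) turns Σ_{j≠i} y_j into 2y, so 272 = 5y and y = 54.4.

54.4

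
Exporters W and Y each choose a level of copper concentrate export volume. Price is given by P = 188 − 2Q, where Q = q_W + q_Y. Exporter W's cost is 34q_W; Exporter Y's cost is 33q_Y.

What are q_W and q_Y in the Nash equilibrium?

25.5, 26

Exporter W's profit: π = q_W(188 − 2(q_W + q_Y)) − 34q_W.
∂π/∂q_W = 154 − 4q_W − 2q_Y = 0, so q_W = 38.5 − 0.5q_Y.
By the same steps for Y: q_Y = 38.75 − 0.5q_W.
Substituting the second reaction function into the first: q_W = 38.5 − 0.5(38.75 − 0.5q_W), which gives 0.75q_W = 19.125 ⇒ q_W = 25.5.
Then q_Y = 38.75 − 0.5·25.5 = 26.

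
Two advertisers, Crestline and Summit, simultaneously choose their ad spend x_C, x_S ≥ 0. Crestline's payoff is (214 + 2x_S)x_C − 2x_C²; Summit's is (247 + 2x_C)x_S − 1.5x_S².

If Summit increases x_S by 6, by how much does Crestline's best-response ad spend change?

Expanding Crestline's payoff: 214x_C + 2x_Sx_C − 2x_C².
∂π/∂x_C = 214 + 2x_S − 4x_C = 0, so x_C = 53.5 + 0.5x_S.
The reaction-function slope is 0.5, so a 6-unit rise in x_S moves x_C by 0.5 × 6 = 3. Crestline's best response rises — the actions are strategic complements.

3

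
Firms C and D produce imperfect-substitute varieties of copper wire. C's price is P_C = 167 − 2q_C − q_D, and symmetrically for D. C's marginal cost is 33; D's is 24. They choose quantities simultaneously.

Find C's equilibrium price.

Firm C's profit: π = q_C(167 − 2q_C − q_D) − 33q_C.
∂π/∂q_C = 134 − 4q_C − q_D = 0 ⇒ q_C = 33.5 − 0.25q_D.
Similarly q_D = 35.75 − 0.25q_C.
Solving the two reaction functions simultaneously: (1 − (−0.25)(−0.25))q_C = 33.5 − 0.25·35.75, so 0.9375q_C = 24.5625 and q_C = 26.2.
Then q_D = 35.75 − 0.25·26.2 = 29.2.
P_C = 167 − 2·26.2 − 29.2 = 85.4.

85.4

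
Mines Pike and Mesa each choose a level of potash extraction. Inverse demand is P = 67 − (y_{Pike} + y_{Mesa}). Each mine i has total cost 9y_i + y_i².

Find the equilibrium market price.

43.8

Mine Pike's profit: π = y_{Pike}(67 − (y_{Pike} + y_{Mesa})) − 9y_{Pike} − y_{Pike}².
∂π/∂y_{Pike} = 58 − 4y_{Pike} − y_{Mesa} = 0, so y_{Pike} = 14.5 − 0.25y_{Mesa}.
By symmetry y_{Mesa} = y_{Pike}; substituting into the reaction function, 1.25y_{Pike} = 14.5 and y_{Pike} = 11.6.
Equilibrium price: P = 67 − 23.2 = 43.8.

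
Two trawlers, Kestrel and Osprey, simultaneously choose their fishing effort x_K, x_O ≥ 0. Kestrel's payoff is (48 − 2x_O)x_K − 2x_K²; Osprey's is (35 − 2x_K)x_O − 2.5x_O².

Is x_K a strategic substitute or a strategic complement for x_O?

strategic substitutes

Expanding Kestrel's payoff: 48x_K − 2x_Ox_K − 2x_K².
∂π/∂x_K = 48 − 2x_O − 4x_K = 0, so x_K = 12 − 0.5x_O.
The best-response slope dx_K/dx_O = −0.5 < 0: the reaction function is downward-sloping, so the choices are strategic substitutes.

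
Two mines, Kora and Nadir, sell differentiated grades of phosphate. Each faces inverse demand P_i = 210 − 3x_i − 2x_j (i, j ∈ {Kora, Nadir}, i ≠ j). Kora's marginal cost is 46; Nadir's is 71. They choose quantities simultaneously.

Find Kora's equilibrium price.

Mine Kora's profit: π = x_{Kora}(210 − 3x_{Kora} − 2x_{Nadir}) − 46x_{Kora}.
∂π/∂x_{Kora} = 164 − 6x_{Kora} − 2x_{Nadir} = 0 ⇒ x_{Kora} = 82/3 − (1/3)x_{Nadir}.
Similarly x_{Nadir} = 139/6 − (1/3)x_{Kora}.
Substituting the second reaction function into the first: x_{Kora} = 82/3 − (1/3)(139/6 − (1/3)x_{Kora}), which gives (8/9)x_{Kora} = 353/18 ⇒ x_{Kora} = 22.0625.
Then x_{Nadir} = 139/6 − (1/3)·22.0625 = 15.8125.
P_{Kora} = 210 − 3·22.0625 − 2·15.8125 = 112.1875.

112.1875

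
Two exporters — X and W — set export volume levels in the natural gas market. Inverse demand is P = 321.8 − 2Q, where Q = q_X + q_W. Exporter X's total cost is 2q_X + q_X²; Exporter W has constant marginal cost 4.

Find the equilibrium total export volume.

95.54

Exporter X's profit: π = q_X(321.8 − 2(q_X + q_W)) − 2q_X − q_X².
∂π/∂q_X = 319.8 − 6q_X − 2q_W = 0, so q_X = 53.3 − (1/3)q_W.
For W: ∂π/∂q_W = 317.8 − 4q_W − 2q_X = 0 ⇒ q_W = 79.45 − 0.5q_X.
Solving the two reaction functions simultaneously: (1 − (−1/3)(−0.5))q_X = 53.3 − (1/3)·79.45, so (5/6)q_X = 1609/60 and q_X = 32.18.
Then q_W = 79.45 − 0.5·32.18 = 63.36.
Total export volume: 32.18 + 63.36 = 95.54.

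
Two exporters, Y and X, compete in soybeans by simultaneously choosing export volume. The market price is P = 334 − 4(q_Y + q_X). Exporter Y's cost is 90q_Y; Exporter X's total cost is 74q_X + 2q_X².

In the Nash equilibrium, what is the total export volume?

37.4

Exporter Y's profit: π = q_Y(334 − 4(q_Y + q_X)) − 90q_Y.
∂π/∂q_Y = 244 − 8q_Y − 4q_X = 0, so q_Y = 30.5 − 0.5q_X.
For X: ∂π/∂q_X = 260 − 12q_X − 4q_Y = 0 ⇒ q_X = 65/3 − (1/3)q_Y.
Solving the two reaction functions simultaneously: (1 − (−0.5)(−1/3))q_Y = 30.5 − 0.5·(65/3), so (5/6)q_Y = 59/3 and q_Y = 23.6.
Then q_X = 65/3 − (1/3)·23.6 = 13.8.
Total export volume: 23.6 + 13.8 = 37.4.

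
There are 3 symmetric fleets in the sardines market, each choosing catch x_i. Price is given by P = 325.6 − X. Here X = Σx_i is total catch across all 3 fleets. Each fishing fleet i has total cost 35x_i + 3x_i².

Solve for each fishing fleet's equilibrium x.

A representative fishing fleet's profit is π_i = x_i(325.6 − X) − 35x_i − 3x_i², with X = x_i + Σ_{j≠i} x_j.
First-order condition: 290.6 − 8x_i − Σ_{j≠i} x_j = 0.
With identical fishing fleets, set every x_j = x: then 290.6 − 8x − 2x = 0, i.e. x = 290.6/10 = 29.06.

29.06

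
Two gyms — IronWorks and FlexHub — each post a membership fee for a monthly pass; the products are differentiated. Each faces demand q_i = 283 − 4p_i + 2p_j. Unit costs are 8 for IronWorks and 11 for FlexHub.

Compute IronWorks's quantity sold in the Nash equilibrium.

179.6

IronWorks's profit: π = (p_{IronWorks} − 8)(283 − 4p_{IronWorks} + 2p_{FlexHub}).
∂π/∂p_{IronWorks} = 315 − 8p_{IronWorks} + 2p_{FlexHub} = 0 ⇒ p_{IronWorks} = 39.375 + 0.25p_{FlexHub}.
Similarly p_{FlexHub} = 40.875 + 0.25p_{IronWorks}.
Plugging p_{FlexHub} into IronWorks's best response: p_{IronWorks} = 39.375 + 0.25(40.875 + 0.25p_{IronWorks}) ⇒ 0.9375p_{IronWorks} = 1587/32, so p_{IronWorks} = 52.9.
Then p_{FlexHub} = 40.875 + 0.25·52.9 = 54.1.
q_{IronWorks} = 283 − 4·52.9 + 2·54.1 = 179.6.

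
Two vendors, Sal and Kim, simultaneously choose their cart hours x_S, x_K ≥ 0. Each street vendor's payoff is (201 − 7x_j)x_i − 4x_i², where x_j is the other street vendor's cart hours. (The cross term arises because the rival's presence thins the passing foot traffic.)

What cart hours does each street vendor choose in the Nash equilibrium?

13.4

Sal's payoff is (201 − 7x_K)x_S − 4x_S².
∂π/∂x_S = 201 − 7x_K − 8x_S = 0, so x_S = 25.125 − 0.875x_K.
Setting x_S = x_K in the reaction function: x_S = 25.125 − 0.875x_S, so x_S = 25.125 / 1.875 = 13.4.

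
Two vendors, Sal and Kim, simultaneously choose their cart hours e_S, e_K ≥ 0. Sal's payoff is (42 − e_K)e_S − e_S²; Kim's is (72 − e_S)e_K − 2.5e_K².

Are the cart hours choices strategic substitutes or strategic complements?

Expanding Sal's payoff: 42e_S − e_Ke_S − e_S².
∂π/∂e_S = 42 − e_K − 2e_S = 0, so e_S = 21 − 0.5e_K.
The best-response slope de_S/de_K = −0.5 < 0: the reaction function is downward-sloping, so the choices are strategic substitutes.

strategic substitutes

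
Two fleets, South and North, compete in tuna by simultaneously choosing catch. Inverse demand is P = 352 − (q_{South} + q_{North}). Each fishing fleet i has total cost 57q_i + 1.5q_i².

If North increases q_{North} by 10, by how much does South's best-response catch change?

-2

Fishing fleet South's profit: π = q_{South}(352 − (q_{South} + q_{North})) − 57q_{South} − 1.5q_{South}².
∂π/∂q_{South} = 295 − 5q_{South} − q_{North} = 0, so q_{South} = 59 − 0.2q_{North}.
The reaction-function slope is −0.2, so a 10-unit rise in q_{North} moves q_{South} by −0.2 × 10 = −2. South's best response falls — the actions are strategic substitutes.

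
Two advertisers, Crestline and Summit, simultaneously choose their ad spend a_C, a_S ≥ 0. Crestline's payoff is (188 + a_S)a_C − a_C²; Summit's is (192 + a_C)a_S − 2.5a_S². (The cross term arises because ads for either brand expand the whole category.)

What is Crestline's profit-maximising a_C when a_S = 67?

Expanding Crestline's payoff: 188a_C + a_Sa_C − a_C².
∂π/∂a_C = 188 + a_S − 2a_C = 0, so a_C = 94 + 0.5a_S.
At a_S = 67: a_C = 94 + 0.5·67 = 127.5.

127.5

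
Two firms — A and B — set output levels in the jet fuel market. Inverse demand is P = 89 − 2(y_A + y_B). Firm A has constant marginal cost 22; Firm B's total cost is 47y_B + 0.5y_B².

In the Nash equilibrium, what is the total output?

Firm A's profit: π = y_A(89 − 2(y_A + y_B)) − 22y_A.
∂π/∂y_A = 67 − 4y_A − 2y_B = 0, so y_A = 16.75 − 0.5y_B.
For B: ∂π/∂y_B = 42 − 5y_B − 2y_A = 0 ⇒ y_B = 8.4 − 0.4y_A.
Substituting the second reaction function into the first: y_A = 16.75 − 0.5(8.4 − 0.4y_A), which gives 0.8y_A = 12.55 ⇒ y_A = 15.6875.
Then y_B = 8.4 − 0.4·15.6875 = 2.125.
Total output: 15.6875 + 2.125 = 17.8125.

17.8125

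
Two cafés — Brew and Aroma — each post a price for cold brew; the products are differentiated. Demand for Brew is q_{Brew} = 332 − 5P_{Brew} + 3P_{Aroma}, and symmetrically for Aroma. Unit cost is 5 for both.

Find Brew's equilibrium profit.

10580

Brew's profit: π = (P_{Brew} − 5)(332 − 5P_{Brew} + 3P_{Aroma}).
∂π/∂P_{Brew} = 357 − 10P_{Brew} + 3P_{Aroma} = 0 ⇒ P_{Brew} = 35.7 + 0.3P_{Aroma}.
Setting P_{Brew} = P_{Aroma} in the reaction function: P_{Brew} = 35.7 + 0.3P_{Brew}, so P_{Brew} = 35.7 / 0.7 = 51.
q_{Brew} = 332 − 5·51 + 3·51 = 230.
Profit = (51 − 5)·230 = 10580.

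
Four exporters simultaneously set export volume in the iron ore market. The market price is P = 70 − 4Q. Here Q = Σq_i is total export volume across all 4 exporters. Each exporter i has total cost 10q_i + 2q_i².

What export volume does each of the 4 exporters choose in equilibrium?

A representative exporter's profit is π_i = q_i(70 − 4Q) − 10q_i − 2q_i², with Q = q_i + Σ_{j≠i} q_j.
First-order condition: 60 − 12q_i − 4Σ_{j≠i} q_j = 0.
Imposing symmetry (q_j = q for all j) turns Σ_{j≠i} q_j into 3q, so 60 = 24q and q = 2.5.

2.5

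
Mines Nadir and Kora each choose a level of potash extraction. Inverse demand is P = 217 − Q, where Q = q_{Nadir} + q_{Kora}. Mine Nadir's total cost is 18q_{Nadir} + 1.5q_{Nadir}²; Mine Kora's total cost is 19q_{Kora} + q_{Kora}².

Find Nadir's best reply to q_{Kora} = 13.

37.2

Mine Nadir's profit: π = q_{Nadir}(217 − (q_{Nadir} + q_{Kora})) − 18q_{Nadir} − 1.5q_{Nadir}².
∂π/∂q_{Nadir} = 199 − 5q_{Nadir} − q_{Kora} = 0, so q_{Nadir} = 39.8 − 0.2q_{Kora}.
At q_{Kora} = 13: q_{Nadir} = 39.8 − 0.2·13 = 37.2.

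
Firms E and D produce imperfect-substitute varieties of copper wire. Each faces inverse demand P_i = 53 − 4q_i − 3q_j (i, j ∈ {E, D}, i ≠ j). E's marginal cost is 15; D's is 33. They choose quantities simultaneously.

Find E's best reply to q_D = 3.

3.625

Firm E's profit: π = q_E(53 − 4q_E − 3q_D) − 15q_E.
∂π/∂q_E = 38 − 8q_E − 3q_D = 0 ⇒ q_E = 4.75 − 0.375q_D.
At q_D = 3: q_E = 4.75 − 0.375·3 = 3.625.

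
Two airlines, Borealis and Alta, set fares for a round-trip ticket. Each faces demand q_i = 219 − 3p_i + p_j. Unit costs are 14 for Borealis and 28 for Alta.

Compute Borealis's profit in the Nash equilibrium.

4657.08

Borealis's profit: π = (p_{Borealis} − 14)(219 − 3p_{Borealis} + p_{Alta}).
∂π/∂p_{Borealis} = 261 − 6p_{Borealis} + p_{Alta} = 0 ⇒ p_{Borealis} = 43.5 + (1/6)p_{Alta}.
Similarly p_{Alta} = 50.5 + (1/6)p_{Borealis}.
Substituting the second reaction function into the first: p_{Borealis} = 43.5 + (1/6)(50.5 + (1/6)p_{Borealis}), which gives (35/36)p_{Borealis} = 623/12 ⇒ p_{Borealis} = 53.4.
Then p_{Alta} = 50.5 + (1/6)·53.4 = 59.4.
q_{Borealis} = 219 − 3·53.4 + 59.4 = 118.2.
Profit = (53.4 − 14)·118.2 = 4657.08.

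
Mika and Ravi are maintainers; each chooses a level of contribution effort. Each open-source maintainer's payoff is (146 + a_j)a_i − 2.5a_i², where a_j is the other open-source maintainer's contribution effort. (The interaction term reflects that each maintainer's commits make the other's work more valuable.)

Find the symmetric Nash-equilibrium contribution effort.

Mika's payoff is (146 + a_R)a_M − 2.5a_M².
∂π/∂a_M = 146 + a_R − 5a_M = 0, so a_M = 29.2 + 0.2a_R.
Setting a_M = a_R in the reaction function: a_M = 29.2 + 0.2a_M, so a_M = 29.2 / 0.8 = 36.5.

36.5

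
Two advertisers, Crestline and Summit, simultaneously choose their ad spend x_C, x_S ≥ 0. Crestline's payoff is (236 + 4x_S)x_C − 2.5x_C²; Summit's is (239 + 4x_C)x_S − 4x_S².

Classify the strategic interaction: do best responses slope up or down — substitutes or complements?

Expanding Crestline's payoff: 236x_C + 4x_Sx_C − 2.5x_C².
∂π/∂x_C = 236 + 4x_S − 5x_C = 0, so x_C = 47.2 + 0.8x_S.
The best-response slope dx_C/dx_S = 0.8 > 0: the reaction function is upward-sloping, so the choices are strategic complements.

strategic complements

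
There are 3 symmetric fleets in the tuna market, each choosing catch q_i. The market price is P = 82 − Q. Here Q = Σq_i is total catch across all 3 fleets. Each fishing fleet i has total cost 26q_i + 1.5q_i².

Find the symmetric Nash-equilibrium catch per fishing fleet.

A representative fishing fleet's profit is π_i = q_i(82 − Q) − 26q_i − 1.5q_i², with Q = q_i + Σ_{j≠i} q_j.
First-order condition: 56 − 5q_i − Σ_{j≠i} q_j = 0.
With identical fishing fleets, set every q_j = q: then 56 − 5q − 2q = 0, i.e. q = 56/7 = 8.

8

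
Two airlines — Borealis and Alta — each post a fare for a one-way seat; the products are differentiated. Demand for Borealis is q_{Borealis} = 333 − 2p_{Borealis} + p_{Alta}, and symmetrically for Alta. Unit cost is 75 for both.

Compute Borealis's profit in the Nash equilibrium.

14792

Borealis's profit: π = (p_{Borealis} − 75)(333 − 2p_{Borealis} + p_{Alta}).
∂π/∂p_{Borealis} = 483 − 4p_{Borealis} + p_{Alta} = 0 ⇒ p_{Borealis} = 120.75 + 0.25p_{Alta}.
The game is symmetric, so in equilibrium p_{Alta} = p_{Borealis}: the reaction function gives 0.75p_{Borealis} = 120.75, hence p_{Borealis} = 161.
q_{Borealis} = 333 − 2·161 + 161 = 172.
Profit = (161 − 75)·172 = 14792.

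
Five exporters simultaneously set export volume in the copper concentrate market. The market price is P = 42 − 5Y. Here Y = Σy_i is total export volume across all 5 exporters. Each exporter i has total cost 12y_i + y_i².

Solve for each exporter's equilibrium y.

A representative exporter's profit is π_i = y_i(42 − 5Y) − 12y_i − y_i², with Y = y_i + Σ_{j≠i} y_j.
First-order condition: 30 − 12y_i − 5Σ_{j≠i} y_j = 0.
With identical exporters, set every y_j = y: then 30 − 12y − 20y = 0, i.e. y = 30/32 = 0.9375.

0.9375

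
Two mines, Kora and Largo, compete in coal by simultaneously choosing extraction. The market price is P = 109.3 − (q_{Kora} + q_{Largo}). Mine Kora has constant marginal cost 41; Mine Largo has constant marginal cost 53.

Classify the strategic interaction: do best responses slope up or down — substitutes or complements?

strategic substitutes

Mine Kora's profit: π = q_{Kora}(109.3 − (q_{Kora} + q_{Largo})) − 41q_{Kora}.
∂π/∂q_{Kora} = 68.3 − 2q_{Kora} − q_{Largo} = 0, so q_{Kora} = 34.15 − 0.5q_{Largo}.
The best-response slope dq_{Kora}/dq_{Largo} = −0.5 < 0: the reaction function is downward-sloping, so the choices are strategic substitutes.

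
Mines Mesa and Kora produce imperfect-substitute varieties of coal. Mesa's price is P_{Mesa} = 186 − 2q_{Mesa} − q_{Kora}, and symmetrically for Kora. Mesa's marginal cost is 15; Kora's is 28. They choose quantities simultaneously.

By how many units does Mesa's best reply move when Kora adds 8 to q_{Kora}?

Mine Mesa's profit: π = q_{Mesa}(186 − 2q_{Mesa} − q_{Kora}) − 15q_{Mesa}.
∂π/∂q_{Mesa} = 171 − 4q_{Mesa} − q_{Kora} = 0 ⇒ q_{Mesa} = 42.75 − 0.25q_{Kora}.
The reaction-function slope is −0.25, so an 8-unit rise in q_{Kora} moves q_{Mesa} by −0.25 × 8 = −2. Mesa's best response falls — the actions are strategic substitutes.

-2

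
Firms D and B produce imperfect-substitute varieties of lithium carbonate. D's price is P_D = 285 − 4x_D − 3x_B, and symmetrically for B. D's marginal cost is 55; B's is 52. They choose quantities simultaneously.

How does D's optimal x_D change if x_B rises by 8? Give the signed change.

-3

Firm D's profit: π = x_D(285 − 4x_D − 3x_B) − 55x_D.
∂π/∂x_D = 230 − 8x_D − 3x_B = 0 ⇒ x_D = 28.75 − 0.375x_B.
The reaction-function slope is −0.375, so an 8-unit rise in x_B moves x_D by −0.375 × 8 = −3. D's best response falls — the actions are strategic substitutes.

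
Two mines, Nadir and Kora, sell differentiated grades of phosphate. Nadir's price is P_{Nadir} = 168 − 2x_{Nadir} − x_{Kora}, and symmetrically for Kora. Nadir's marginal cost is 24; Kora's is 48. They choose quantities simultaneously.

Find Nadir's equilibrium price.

84.8

Mine Nadir's profit: π = x_{Nadir}(168 − 2x_{Nadir} − x_{Kora}) − 24x_{Nadir}.
∂π/∂x_{Nadir} = 144 − 4x_{Nadir} − x_{Kora} = 0 ⇒ x_{Nadir} = 36 − 0.25x_{Kora}.
Similarly x_{Kora} = 30 − 0.25x_{Nadir}.
Plugging x_{Kora} into Nadir's best response: x_{Nadir} = 36 − 0.25(30 − 0.25x_{Nadir}) ⇒ 0.9375x_{Nadir} = 28.5, so x_{Nadir} = 30.4.
Then x_{Kora} = 30 − 0.25·30.4 = 22.4.
P_{Nadir} = 168 − 2·30.4 − 22.4 = 84.8.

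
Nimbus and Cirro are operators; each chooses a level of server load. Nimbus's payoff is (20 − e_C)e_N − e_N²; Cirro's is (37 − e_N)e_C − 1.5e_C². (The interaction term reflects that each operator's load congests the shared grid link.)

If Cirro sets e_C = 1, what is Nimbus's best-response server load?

9.5

Expanding Nimbus's payoff: 20e_N − e_Ce_N − e_N².
∂π/∂e_N = 20 − e_C − 2e_N = 0, so e_N = 10 − 0.5e_C.
At e_C = 1: e_N = 10 − 0.5·1 = 9.5.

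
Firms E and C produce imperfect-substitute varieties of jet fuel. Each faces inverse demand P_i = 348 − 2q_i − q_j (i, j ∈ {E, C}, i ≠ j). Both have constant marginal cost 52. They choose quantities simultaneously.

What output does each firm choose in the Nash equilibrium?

Firm E's profit: π = q_E(348 − 2q_E − q_C) − 52q_E.
∂π/∂q_E = 296 − 4q_E − q_C = 0 ⇒ q_E = 74 − 0.25q_C.
The game is symmetric, so in equilibrium q_C = q_E: the reaction function gives 1.25q_E = 74, hence q_E = 59.2.

59.2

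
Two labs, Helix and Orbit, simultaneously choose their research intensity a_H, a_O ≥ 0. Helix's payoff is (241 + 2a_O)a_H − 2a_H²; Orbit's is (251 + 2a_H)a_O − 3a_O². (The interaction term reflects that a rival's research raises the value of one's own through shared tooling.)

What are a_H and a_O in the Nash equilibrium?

Expanding Helix's payoff: 241a_H + 2a_Oa_H − 2a_H².
∂π/∂a_H = 241 + 2a_O − 4a_H = 0, so a_H = 60.25 + 0.5a_O.
Likewise for Orbit: a_O = 251/6 + (1/3)a_H.
Solving the two reaction functions simultaneously: (1 − (0.5)(1/3))a_H = 60.25 + 0.5·(251/6), so (5/6)a_H = 487/6 and a_H = 97.4.
Then a_O = 251/6 + (1/3)·97.4 = 74.3.

97.4, 74.3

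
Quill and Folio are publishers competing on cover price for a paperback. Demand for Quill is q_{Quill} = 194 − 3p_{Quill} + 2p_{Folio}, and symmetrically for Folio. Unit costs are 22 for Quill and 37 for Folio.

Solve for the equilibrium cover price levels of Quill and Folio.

67.8125, 73.4375

Quill's profit: π = (p_{Quill} − 22)(194 − 3p_{Quill} + 2p_{Folio}).
∂π/∂p_{Quill} = 260 − 6p_{Quill} + 2p_{Folio} = 0 ⇒ p_{Quill} = 130/3 + (1/3)p_{Folio}.
Similarly p_{Folio} = 305/6 + (1/3)p_{Quill}.
Solving the two reaction functions simultaneously: (1 − (1/3)(1/3))p_{Quill} = 130/3 + (1/3)·(305/6), so (8/9)p_{Quill} = 1085/18 and p_{Quill} = 67.8125.
Then p_{Folio} = 305/6 + (1/3)·67.8125 = 73.4375.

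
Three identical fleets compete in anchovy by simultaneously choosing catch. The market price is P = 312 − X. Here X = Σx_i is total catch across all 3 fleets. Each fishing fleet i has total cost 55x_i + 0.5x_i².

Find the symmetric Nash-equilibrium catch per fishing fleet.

51.4

A representative fishing fleet's profit is π_i = x_i(312 − X) − 55x_i − 0.5x_i², with X = x_i + Σ_{j≠i} x_j.
First-order condition: 257 − 3x_i − Σ_{j≠i} x_j = 0.
In a symmetric equilibrium every fishing fleet chooses the same x, so Σ_{j≠i} x_j = 2x. The condition becomes 257 − 5x = 0, giving x = 257/5 = 51.4.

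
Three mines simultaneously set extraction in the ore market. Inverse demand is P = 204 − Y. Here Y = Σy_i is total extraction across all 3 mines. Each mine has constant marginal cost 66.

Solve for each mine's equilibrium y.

34.5

A representative mine's profit is π_i = y_i(204 − Y) − 66y_i, with Y = y_i + Σ_{j≠i} y_j.
First-order condition: 138 − 2y_i − Σ_{j≠i} y_j = 0.
Imposing symmetry (y_j = y for all j) turns Σ_{j≠i} y_j into 2y, so 138 = 4y and y = 34.5.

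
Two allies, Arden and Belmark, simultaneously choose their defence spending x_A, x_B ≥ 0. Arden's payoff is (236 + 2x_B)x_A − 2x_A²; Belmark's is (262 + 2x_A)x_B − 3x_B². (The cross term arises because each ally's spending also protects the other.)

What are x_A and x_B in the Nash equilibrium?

Expanding Arden's payoff: 236x_A + 2x_Bx_A − 2x_A².
∂π/∂x_A = 236 + 2x_B − 4x_A = 0, so x_A = 59 + 0.5x_B.
Likewise for Belmark: x_B = 131/3 + (1/3)x_A.
Solving the two reaction functions simultaneously: (1 − (0.5)(1/3))x_A = 59 + 0.5·(131/3), so (5/6)x_A = 485/6 and x_A = 97.
Then x_B = 131/3 + (1/3)·97 = 76.

97, 76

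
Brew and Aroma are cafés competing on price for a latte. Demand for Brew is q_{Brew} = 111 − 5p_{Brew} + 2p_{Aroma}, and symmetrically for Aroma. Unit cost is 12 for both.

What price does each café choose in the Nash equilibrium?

Brew's profit: π = (p_{Brew} − 12)(111 − 5p_{Brew} + 2p_{Aroma}).
∂π/∂p_{Brew} = 171 − 10p_{Brew} + 2p_{Aroma} = 0 ⇒ p_{Brew} = 17.1 + 0.2p_{Aroma}.
Setting p_{Brew} = p_{Aroma} in the reaction function: p_{Brew} = 17.1 + 0.2p_{Brew}, so p_{Brew} = 17.1 / 0.8 = 21.375.

21.375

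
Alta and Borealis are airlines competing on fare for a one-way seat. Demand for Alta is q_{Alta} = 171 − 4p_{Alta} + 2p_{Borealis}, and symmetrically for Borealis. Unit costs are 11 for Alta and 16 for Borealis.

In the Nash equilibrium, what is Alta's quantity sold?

102

Alta's profit: π = (p_{Alta} − 11)(171 − 4p_{Alta} + 2p_{Borealis}).
∂π/∂p_{Alta} = 215 − 8p_{Alta} + 2p_{Borealis} = 0 ⇒ p_{Alta} = 26.875 + 0.25p_{Borealis}.
Similarly p_{Borealis} = 29.375 + 0.25p_{Alta}.
Plugging p_{Borealis} into Alta's best response: p_{Alta} = 26.875 + 0.25(29.375 + 0.25p_{Alta}) ⇒ 0.9375p_{Alta} = 1095/32, so p_{Alta} = 36.5.
Then p_{Borealis} = 29.375 + 0.25·36.5 = 38.5.
q_{Alta} = 171 − 4·36.5 + 2·38.5 = 102.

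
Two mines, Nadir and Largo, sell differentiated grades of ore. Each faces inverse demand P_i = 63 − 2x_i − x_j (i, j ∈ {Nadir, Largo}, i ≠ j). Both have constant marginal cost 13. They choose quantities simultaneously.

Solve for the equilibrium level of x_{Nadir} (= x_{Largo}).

Mine Nadir's profit: π = x_{Nadir}(63 − 2x_{Nadir} − x_{Largo}) − 13x_{Nadir}.
∂π/∂x_{Nadir} = 50 − 4x_{Nadir} − x_{Largo} = 0 ⇒ x_{Nadir} = 12.5 − 0.25x_{Largo}.
Setting x_{Nadir} = x_{Largo} in the reaction function: x_{Nadir} = 12.5 − 0.25x_{Nadir}, so x_{Nadir} = 12.5 / 1.25 = 10.

10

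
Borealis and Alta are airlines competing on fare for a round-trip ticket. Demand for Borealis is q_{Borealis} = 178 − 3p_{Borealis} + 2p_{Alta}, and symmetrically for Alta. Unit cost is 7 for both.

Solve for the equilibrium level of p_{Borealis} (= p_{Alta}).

49.75

Borealis's profit: π = (p_{Borealis} − 7)(178 − 3p_{Borealis} + 2p_{Alta}).
∂π/∂p_{Borealis} = 199 − 6p_{Borealis} + 2p_{Alta} = 0 ⇒ p_{Borealis} = 199/6 + (1/3)p_{Alta}.
The game is symmetric, so in equilibrium p_{Alta} = p_{Borealis}: the reaction function gives (2/3)p_{Borealis} = 199/6, hence p_{Borealis} = 49.75.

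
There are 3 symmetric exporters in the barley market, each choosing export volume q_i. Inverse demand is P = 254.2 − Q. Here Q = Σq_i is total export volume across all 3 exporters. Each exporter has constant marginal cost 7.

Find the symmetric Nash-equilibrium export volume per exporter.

A representative exporter's profit is π_i = q_i(254.2 − Q) − 7q_i, with Q = q_i + Σ_{j≠i} q_j.
First-order condition: 247.2 − 2q_i − Σ_{j≠i} q_j = 0.
With identical exporters, set every q_j = q: then 247.2 − 2q − 2q = 0, i.e. q = 247.2/4 = 61.8.

61.8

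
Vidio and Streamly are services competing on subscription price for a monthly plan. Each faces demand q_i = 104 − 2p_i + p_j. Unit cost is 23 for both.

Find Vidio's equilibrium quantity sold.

54

Vidio's profit: π = (p_{Vidio} − 23)(104 − 2p_{Vidio} + p_{Streamly}).
∂π/∂p_{Vidio} = 150 − 4p_{Vidio} + p_{Streamly} = 0 ⇒ p_{Vidio} = 37.5 + 0.25p_{Streamly}.
By symmetry p_{Streamly} = p_{Vidio}; substituting into the reaction function, 0.75p_{Vidio} = 37.5 and p_{Vidio} = 50.
q_{Vidio} = 104 − 2·50 + 50 = 54.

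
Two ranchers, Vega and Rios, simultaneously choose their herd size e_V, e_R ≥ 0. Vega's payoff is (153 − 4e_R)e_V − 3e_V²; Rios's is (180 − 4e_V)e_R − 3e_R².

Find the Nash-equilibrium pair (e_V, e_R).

9.9, 23.4

Expanding Vega's payoff: 153e_V − 4e_Re_V − 3e_V².
∂π/∂e_V = 153 − 4e_R − 6e_V = 0, so e_V = 25.5 − (2/3)e_R.
Likewise for Rios: e_R = 30 − (2/3)e_V.
Substituting the second reaction function into the first: e_V = 25.5 − (2/3)(30 − (2/3)e_V), which gives (5/9)e_V = 5.5 ⇒ e_V = 9.9.
Then e_R = 30 − (2/3)·9.9 = 23.4.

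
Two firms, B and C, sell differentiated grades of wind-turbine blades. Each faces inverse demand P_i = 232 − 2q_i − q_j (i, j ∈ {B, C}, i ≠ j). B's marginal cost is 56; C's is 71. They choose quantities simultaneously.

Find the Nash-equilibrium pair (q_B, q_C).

36.2, 31.2

Firm B's profit: π = q_B(232 − 2q_B − q_C) − 56q_B.
∂π/∂q_B = 176 − 4q_B − q_C = 0 ⇒ q_B = 44 − 0.25q_C.
Similarly q_C = 40.25 − 0.25q_B.
Plugging q_C into B's best response: q_B = 44 − 0.25(40.25 − 0.25q_B) ⇒ 0.9375q_B = 33.9375, so q_B = 36.2.
Then q_C = 40.25 − 0.25·36.2 = 31.2.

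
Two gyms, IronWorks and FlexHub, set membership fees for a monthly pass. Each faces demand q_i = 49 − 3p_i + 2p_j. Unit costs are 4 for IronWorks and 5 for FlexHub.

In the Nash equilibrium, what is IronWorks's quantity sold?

IronWorks's profit: π = (p_{IronWorks} − 4)(49 − 3p_{IronWorks} + 2p_{FlexHub}).
∂π/∂p_{IronWorks} = 61 − 6p_{IronWorks} + 2p_{FlexHub} = 0 ⇒ p_{IronWorks} = 61/6 + (1/3)p_{FlexHub}.
Similarly p_{FlexHub} = 32/3 + (1/3)p_{IronWorks}.
Plugging p_{FlexHub} into IronWorks's best response: p_{IronWorks} = 61/6 + (1/3)(32/3 + (1/3)p_{IronWorks}) ⇒ (8/9)p_{IronWorks} = 247/18, so p_{IronWorks} = 15.4375.
Then p_{FlexHub} = 32/3 + (1/3)·15.4375 = 15.8125.
q_{IronWorks} = 49 − 3·15.4375 + 2·15.8125 = 34.3125.

34.3125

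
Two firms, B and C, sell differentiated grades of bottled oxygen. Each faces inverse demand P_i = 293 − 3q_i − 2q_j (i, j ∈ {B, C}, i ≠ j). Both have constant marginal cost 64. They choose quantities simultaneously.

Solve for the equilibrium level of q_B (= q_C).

28.625

Firm B's profit: π = q_B(293 − 3q_B − 2q_C) − 64q_B.
∂π/∂q_B = 229 − 6q_B − 2q_C = 0 ⇒ q_B = 229/6 − (1/3)q_C.
The game is symmetric, so in equilibrium q_C = q_B: the reaction function gives (4/3)q_B = 229/6, hence q_B = 28.625.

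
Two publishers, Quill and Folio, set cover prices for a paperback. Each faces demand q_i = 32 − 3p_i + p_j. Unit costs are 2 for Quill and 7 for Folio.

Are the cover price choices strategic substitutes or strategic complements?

Quill's profit: π = (p_{Quill} − 2)(32 − 3p_{Quill} + p_{Folio}).
∂π/∂p_{Quill} = 38 − 6p_{Quill} + p_{Folio} = 0 ⇒ p_{Quill} = 19/3 + (1/6)p_{Folio}.
The best-response slope dp_{Quill}/dp_{Folio} = 1/6 > 0: the reaction function is upward-sloping, so the choices are strategic complements.

strategic complements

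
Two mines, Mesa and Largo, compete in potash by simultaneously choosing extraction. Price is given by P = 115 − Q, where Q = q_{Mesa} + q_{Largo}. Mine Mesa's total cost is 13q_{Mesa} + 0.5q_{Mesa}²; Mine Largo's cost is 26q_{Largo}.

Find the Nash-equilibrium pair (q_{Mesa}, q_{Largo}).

Mine Mesa's profit: π = q_{Mesa}(115 − (q_{Mesa} + q_{Largo})) − 13q_{Mesa} − 0.5q_{Mesa}².
∂π/∂q_{Mesa} = 102 − 3q_{Mesa} − q_{Largo} = 0, so q_{Mesa} = 34 − (1/3)q_{Largo}.
For Largo: ∂π/∂q_{Largo} = 89 − 2q_{Largo} − q_{Mesa} = 0 ⇒ q_{Largo} = 44.5 − 0.5q_{Mesa}.
Substituting the second reaction function into the first: q_{Mesa} = 34 − (1/3)(44.5 − 0.5q_{Mesa}), which gives (5/6)q_{Mesa} = 115/6 ⇒ q_{Mesa} = 23.
Then q_{Largo} = 44.5 − 0.5·23 = 33.

23, 33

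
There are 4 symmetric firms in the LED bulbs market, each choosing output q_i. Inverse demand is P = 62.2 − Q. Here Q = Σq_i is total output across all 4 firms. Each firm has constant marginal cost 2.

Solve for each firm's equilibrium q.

12.04

A representative firm's profit is π_i = q_i(62.2 − Q) − 2q_i, with Q = q_i + Σ_{j≠i} q_j.
First-order condition: 60.2 − 2q_i − Σ_{j≠i} q_j = 0.
In a symmetric equilibrium every firm chooses the same q, so Σ_{j≠i} q_j = 3q. The condition becomes 60.2 − 5q = 0, giving q = 60.2/5 = 12.04.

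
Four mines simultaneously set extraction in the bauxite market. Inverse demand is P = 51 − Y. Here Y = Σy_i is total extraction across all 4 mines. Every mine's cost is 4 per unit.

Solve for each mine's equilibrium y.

9.4

A representative mine's profit is π_i = y_i(51 − Y) − 4y_i, with Y = y_i + Σ_{j≠i} y_j.
First-order condition: 47 − 2y_i − Σ_{j≠i} y_j = 0.
With identical mines, set every y_j = y: then 47 − 2y − 3y = 0, i.e. y = 47/5 = 9.4.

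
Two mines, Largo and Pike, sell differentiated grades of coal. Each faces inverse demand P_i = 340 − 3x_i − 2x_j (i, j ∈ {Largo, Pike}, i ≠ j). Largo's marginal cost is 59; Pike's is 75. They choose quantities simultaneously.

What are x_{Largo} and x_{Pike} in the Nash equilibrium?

Mine Largo's profit: π = x_{Largo}(340 − 3x_{Largo} − 2x_{Pike}) − 59x_{Largo}.
∂π/∂x_{Largo} = 281 − 6x_{Largo} − 2x_{Pike} = 0 ⇒ x_{Largo} = 281/6 − (1/3)x_{Pike}.
Similarly x_{Pike} = 265/6 − (1/3)x_{Largo}.
Solving the two reaction functions simultaneously: (1 − (−1/3)(−1/3))x_{Largo} = 281/6 − (1/3)·(265/6), so (8/9)x_{Largo} = 289/9 and x_{Largo} = 36.125.
Then x_{Pike} = 265/6 − (1/3)·36.125 = 32.125.

36.125, 32.125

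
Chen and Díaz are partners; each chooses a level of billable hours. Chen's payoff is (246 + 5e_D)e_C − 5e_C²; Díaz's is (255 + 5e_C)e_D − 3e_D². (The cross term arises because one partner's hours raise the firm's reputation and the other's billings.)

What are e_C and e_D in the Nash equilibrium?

Expanding Chen's payoff: 246e_C + 5e_De_C − 5e_C².
∂π/∂e_C = 246 + 5e_D − 10e_C = 0, so e_C = 24.6 + 0.5e_D.
Likewise for Díaz: e_D = 42.5 + (5/6)e_C.
Plugging e_D into Chen's best response: e_C = 24.6 + 0.5(42.5 + (5/6)e_C) ⇒ (7/12)e_C = 45.85, so e_C = 78.6.
Then e_D = 42.5 + (5/6)·78.6 = 108.

78.6, 108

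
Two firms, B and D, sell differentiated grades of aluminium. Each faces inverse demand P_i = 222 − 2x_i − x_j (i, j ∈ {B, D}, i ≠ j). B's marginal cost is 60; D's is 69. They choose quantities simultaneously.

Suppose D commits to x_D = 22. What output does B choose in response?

Firm B's profit: π = x_B(222 − 2x_B − x_D) − 60x_B.
∂π/∂x_B = 162 − 4x_B − x_D = 0 ⇒ x_B = 40.5 − 0.25x_D.
At x_D = 22: x_B = 40.5 − 0.25·22 = 35.

35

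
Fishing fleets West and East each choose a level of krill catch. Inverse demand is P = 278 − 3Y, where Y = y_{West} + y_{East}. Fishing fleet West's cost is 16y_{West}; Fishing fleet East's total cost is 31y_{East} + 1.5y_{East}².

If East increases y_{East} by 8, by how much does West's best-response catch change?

Fishing fleet West's profit: π = y_{West}(278 − 3(y_{West} + y_{East})) − 16y_{West}.
∂π/∂y_{West} = 262 − 6y_{West} − 3y_{East} = 0, so y_{West} = 131/3 − 0.5y_{East}.
The reaction-function slope is −0.5, so an 8-unit rise in y_{East} moves y_{West} by −0.5 × 8 = −4. West's best response falls — the actions are strategic substitutes.

-4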